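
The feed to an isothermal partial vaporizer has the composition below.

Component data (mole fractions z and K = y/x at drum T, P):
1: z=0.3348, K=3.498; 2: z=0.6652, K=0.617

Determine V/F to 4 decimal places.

Binary case is linear: z₁(K₁−1)(1+V/F(K₂−1)) + z₂(K₂−1)(1+V/F(K₁−1)) = 0
⇒ V/F = [z₁(K₁−1)+z₂(K₂−1)] / [−(K₁−1)(K₂−1)] = 0.58156/0.95673 = 0.6079

V/F = 0.6079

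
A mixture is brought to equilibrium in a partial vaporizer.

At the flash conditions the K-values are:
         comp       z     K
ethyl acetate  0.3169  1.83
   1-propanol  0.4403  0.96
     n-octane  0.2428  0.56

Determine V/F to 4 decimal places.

Material balance + equilibrium reduce to Σ zᵢ(Kᵢ−1)/(1+V/F(Kᵢ−1)) = 0.
g(0) = ΣzᵢKᵢ − 1 = 0.1386 and g(1) = 1 − Σzᵢ/Kᵢ = -0.0654, so a root lies in (0, 1).
Newton–Raphson from V/F = 0.58:
  V/F = 0.5800: g = 0.01609, g' = -0.1850 → V/F = 0.6670
Converged at V/F = 0.6670.

V/F = 0.6670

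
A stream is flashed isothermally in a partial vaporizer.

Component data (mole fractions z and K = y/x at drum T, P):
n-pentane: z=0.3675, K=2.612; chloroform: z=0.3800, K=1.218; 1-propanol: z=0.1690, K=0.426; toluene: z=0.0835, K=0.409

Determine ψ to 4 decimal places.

Rachford–Rice: g(ψ) = Σ zᵢ(Kᵢ−1)/(1+ψ(Kᵢ−1)) = 0.
g(0) = ΣzᵢKᵢ − 1 = 0.5289 and g(1) = 1 − Σzᵢ/Kᵢ = -0.0536, so a root lies in (0, 1).
Iterate (Newton) starting at ψ = 0.47:
  ψ = 0.4700: g = 0.21102, g' = -0.4843 → ψ = 0.9057
  ψ = 0.9057: g = 0.00177, g' = -0.5470 → ψ = 0.9089
Converged at ψ = 0.9089.

ψ = 0.9089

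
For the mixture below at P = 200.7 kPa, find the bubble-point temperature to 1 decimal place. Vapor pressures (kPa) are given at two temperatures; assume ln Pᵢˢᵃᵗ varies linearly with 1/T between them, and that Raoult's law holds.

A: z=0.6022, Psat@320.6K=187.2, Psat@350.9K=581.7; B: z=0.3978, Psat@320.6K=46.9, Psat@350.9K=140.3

Bubble-point temperature: ΣzᵢPᵢˢᵃᵗ(T) = P. Interpolate ln Pᵢˢᵃᵗ = aᵢ + bᵢ/T.
  T = 320.6 K: ΣzᵢPᵢˢᵃᵗ = 131.39 kPa
  T = 350.9 K: ΣzᵢPᵢˢᵃᵗ = 406.11 kPa
  T = 335.8 K: ΣzᵢPᵢˢᵃᵗ = 237.39 kPa
  T = 328.2 K: ΣzᵢPᵢˢᵃᵗ = 177.82 kPa
  T = 332.0 K: ΣzᵢPᵢˢᵃᵗ = 205.80 kPa
  T = 330.1 K: ΣzᵢPᵢˢᵃᵗ = 191.38 kPa
Interpolating between 330.1 K and 332.0 K gives T ≈ 331.3 K.

T = 331.3 K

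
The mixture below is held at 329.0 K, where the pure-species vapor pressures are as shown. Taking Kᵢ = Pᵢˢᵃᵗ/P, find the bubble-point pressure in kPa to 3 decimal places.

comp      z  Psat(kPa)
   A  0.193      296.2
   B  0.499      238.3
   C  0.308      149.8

At the bubble point ψ → 0, so ΣzᵢKᵢ = 1 with Kᵢ = Pᵢˢᵃᵗ/P ⇒ P = ΣzᵢPᵢˢᵃᵗ.
P = 0.193·296.2 + 0.499·238.3 + 0.308·149.8 = 222.217 kPa

Pbub = 222.217 kPa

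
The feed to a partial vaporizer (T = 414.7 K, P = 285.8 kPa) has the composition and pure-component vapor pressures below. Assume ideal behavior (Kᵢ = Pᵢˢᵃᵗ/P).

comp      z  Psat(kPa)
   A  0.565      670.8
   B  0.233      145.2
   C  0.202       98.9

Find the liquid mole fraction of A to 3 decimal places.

x_A = 0.299

Raoult's law: Kᵢ = Pᵢˢᵃᵗ/P = Pᵢˢᵃᵗ/285.8.
  K_A = 670.8/285.8 = 2.34710, K_B = 145.2/285.8 = 0.50805, K_C = 98.9/285.8 = 0.34605
Rachford–Rice: g(ψ) = Σ zᵢ(Kᵢ−1)/(1+ψ(Kᵢ−1)) = 0.
g(0) = ΣzᵢKᵢ − 1 = 0.514 and g(1) = 1 − Σzᵢ/Kᵢ = -0.283, so a root lies in (0, 1).
Newton iteration, ψ⁰ = 0.5:
  ψ = 0.500: g = 0.1065, g' = -0.656 → ψ = 0.662
  ψ = 0.662: g = -0.0008, g' = -0.679 → ψ = 0.661
Converged at ψ = 0.661.
Compositions from xᵢ = zᵢ/(1+ψ(Kᵢ−1)), yᵢ = Kᵢxᵢ:
  A: x = 0.299, y = 0.701
  B: x = 0.345, y = 0.175
  C: x = 0.356, y = 0.123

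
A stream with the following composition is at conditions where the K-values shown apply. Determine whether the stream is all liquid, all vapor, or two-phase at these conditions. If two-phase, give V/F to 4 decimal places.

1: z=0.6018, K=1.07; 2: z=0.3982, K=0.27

ΣzᵢKᵢ = 0.7514; Σzᵢ/Kᵢ = 2.0372.
Since ΣzᵢKᵢ < 1 the mixture is below its bubble point — single liquid phase.

all liquid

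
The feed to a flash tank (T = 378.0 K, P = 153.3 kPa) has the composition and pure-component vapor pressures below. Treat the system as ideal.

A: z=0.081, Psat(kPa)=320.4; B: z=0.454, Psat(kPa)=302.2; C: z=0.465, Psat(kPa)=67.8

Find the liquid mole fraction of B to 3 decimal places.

Raoult's law: Kᵢ = Pᵢˢᵃᵗ/P = Pᵢˢᵃᵗ/153.3.
  K_A = 320.4/153.3 = 2.09002, K_B = 302.2/153.3 = 1.97130, K_C = 67.8/153.3 = 0.44227
Newton iteration, β⁰ = 0.5:
  β = 0.500: g = -0.0057, g' = -0.513 → β = 0.489
Converged at β = 0.489.
Compositions from xᵢ = zᵢ/(1+β(Kᵢ−1)), yᵢ = Kᵢxᵢ:
  A: x = 0.053, y = 0.110
  B: x = 0.308, y = 0.607
  C: x = 0.639, y = 0.283

x_B = 0.308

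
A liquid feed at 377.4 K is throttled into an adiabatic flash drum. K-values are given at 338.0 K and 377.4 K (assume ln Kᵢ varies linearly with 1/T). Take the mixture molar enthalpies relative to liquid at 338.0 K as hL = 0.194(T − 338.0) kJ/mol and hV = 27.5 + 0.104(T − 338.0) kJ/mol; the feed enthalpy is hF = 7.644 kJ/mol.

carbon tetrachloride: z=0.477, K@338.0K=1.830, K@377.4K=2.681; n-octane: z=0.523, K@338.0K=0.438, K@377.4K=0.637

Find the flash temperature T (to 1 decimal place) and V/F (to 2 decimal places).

T = 340.1 K, V/F = 0.26

Adiabatic flash: solve Rachford–Rice at each trial T, then check hF = ψ·hV(T) + (1−ψ)·hL(T).
  T = 338.0 K: K = (1.830, 0.438), RR gives ψ = 0.219, H_out = 6.012 kJ/mol
  T = 377.4 K: K = (2.681, 0.637), RR gives ψ = 1.000, H_out = 31.598 kJ/mol
  T = 357.7 K: K = (2.238, 0.534), RR gives ψ = 0.601, H_out = 19.274 kJ/mol
  T = 347.9 K: K = (2.031, 0.485), RR gives ψ = 0.419, H_out = 13.069 kJ/mol
  T = 342.9 K: K = (1.928, 0.461), RR gives ψ = 0.322, H_out = 9.652 kJ/mol
  T = 340.4 K: K = (1.878, 0.449), RR gives ψ = 0.270, H_out = 7.839 kJ/mol
Linear interpolation between T = 338.0 (H_out = 6.012) and T = 340.4 (H_out = 7.839) on hF = 7.644 gives T ≈ 340.1 K, at which ψ = 0.26.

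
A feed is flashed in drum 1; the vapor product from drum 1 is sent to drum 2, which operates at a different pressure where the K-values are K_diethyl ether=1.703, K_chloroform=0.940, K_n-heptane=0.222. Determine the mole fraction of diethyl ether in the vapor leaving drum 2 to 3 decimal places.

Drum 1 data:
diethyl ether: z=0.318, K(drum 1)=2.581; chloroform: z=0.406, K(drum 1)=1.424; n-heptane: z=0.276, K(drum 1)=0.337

Drum 1:
Material balance + equilibrium reduce to Σ zᵢ(Kᵢ−1)/(1+ψ₁(Kᵢ−1)) = 0.
Check two-phase: ΣzᵢKᵢ = 1.492 > 1 and Σzᵢ/Kᵢ = 1.227 > 1, so g(0) = 0.492 > 0 and g(1) = -0.227 < 0.
Newton iteration, ψ₁⁰ = 0.6:
  ψ₁ = 0.600: g = 0.0914, g' = -0.590 → ψ₁ = 0.755
  ψ₁ = 0.755: g = -0.0067, g' = -0.693 → ψ₁ = 0.745
Converged at ψ₁ = 0.745.
Drum-1 compositions:
  diethyl ether: x = 0.146, y = 0.377
  chloroform: x = 0.309, y = 0.439
  n-heptane: x = 0.545, y = 0.184
Drum-2 feed = drum-1 vapor: z₂ = (0.3768, 0.4393, 0.1838).
Drum 2:
Newton iteration, ψ₂⁰ = 0.51:
  ψ₂ = 0.510: g = -0.0693, g' = -0.408 → ψ₂ = 0.340
  ψ₂ = 0.340: g = -0.0077, g' = -0.329 → ψ₂ = 0.317
Converged at ψ₂ = 0.317.
  diethyl ether: x = 0.308, y = 0.525
  chloroform: x = 0.448, y = 0.421
  n-heptane: x = 0.244, y = 0.054

y_diethyl ether (drum 2) = 0.525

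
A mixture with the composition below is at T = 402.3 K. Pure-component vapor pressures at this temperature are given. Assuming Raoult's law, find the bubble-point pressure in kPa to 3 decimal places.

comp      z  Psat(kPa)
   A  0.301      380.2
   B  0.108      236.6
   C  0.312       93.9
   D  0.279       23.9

At the bubble point ψ → 0, so ΣzᵢKᵢ = 1 with Kᵢ = Pᵢˢᵃᵗ/P ⇒ P = ΣzᵢPᵢˢᵃᵗ.
P = 0.301·380.2 + 0.108·236.6 + 0.312·93.9 + 0.279·23.9 = 175.958 kPa

Pbub = 175.958 kPa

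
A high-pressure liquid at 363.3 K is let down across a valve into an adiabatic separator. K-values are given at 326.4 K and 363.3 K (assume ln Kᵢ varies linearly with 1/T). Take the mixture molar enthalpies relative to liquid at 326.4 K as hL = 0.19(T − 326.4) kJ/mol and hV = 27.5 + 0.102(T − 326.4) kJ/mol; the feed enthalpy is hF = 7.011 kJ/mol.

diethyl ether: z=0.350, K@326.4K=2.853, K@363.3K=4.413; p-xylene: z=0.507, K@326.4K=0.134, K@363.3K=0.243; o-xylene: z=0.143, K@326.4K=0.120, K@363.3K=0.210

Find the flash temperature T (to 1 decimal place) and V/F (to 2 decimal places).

T = 341.7 K, V/F = 0.16

Adiabatic flash: solve Rachford–Rice at each trial T, then check hF = ψ·hV(T) + (1−ψ)·hL(T).
  T = 326.4 K: K = (2.853, 0.134, 0.120), RR gives ψ = 0.052, H_out = 1.428 kJ/mol
  T = 363.3 K: K = (4.413, 0.243, 0.210), RR gives ψ = 0.267, H_out = 13.498 kJ/mol
  T = 344.9 K: K = (3.592, 0.183, 0.161), RR gives ψ = 0.175, H_out = 8.051 kJ/mol
  T = 335.6 K: K = (3.209, 0.157, 0.140), RR gives ψ = 0.119, H_out = 4.931 kJ/mol
  T = 340.2 K: K = (3.396, 0.170, 0.150), RR gives ψ = 0.148, H_out = 6.516 kJ/mol
  T = 342.5 K: K = (3.491, 0.176, 0.155), RR gives ψ = 0.162, H_out = 7.277 kJ/mol
Linear interpolation between T = 340.2 (H_out = 6.516) and T = 342.5 (H_out = 7.277) on hF = 7.011 gives T ≈ 341.7 K, at which ψ = 0.16.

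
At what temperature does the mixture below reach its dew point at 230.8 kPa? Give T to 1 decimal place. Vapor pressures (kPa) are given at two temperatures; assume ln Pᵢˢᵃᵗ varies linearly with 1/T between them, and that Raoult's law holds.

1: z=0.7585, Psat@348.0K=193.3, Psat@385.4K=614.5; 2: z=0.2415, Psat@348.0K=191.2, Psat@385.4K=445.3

Dew-point temperature: Σzᵢ·P/Pᵢˢᵃᵗ(T) = 1. Interpolate ln Pᵢˢᵃᵗ = aᵢ + bᵢ/T.
  T = 348.0 K: ΣzᵢP/Pᵢˢᵃᵗ = 1.1972
  T = 385.4 K: ΣzᵢP/Pᵢˢᵃᵗ = 0.4101
  T = 366.7 K: ΣzᵢP/Pᵢˢᵃᵗ = 0.6801
  T = 357.4 K: ΣzᵢP/Pᵢˢᵃᵗ = 0.8938
  T = 352.7 K: ΣzᵢP/Pᵢˢᵃᵗ = 1.0322
  T = 355.0 K: ΣzᵢP/Pᵢˢᵃᵗ = 0.9615
Interpolating between 352.7 K and 355.0 K gives T ≈ 353.7 K.

T = 353.7 K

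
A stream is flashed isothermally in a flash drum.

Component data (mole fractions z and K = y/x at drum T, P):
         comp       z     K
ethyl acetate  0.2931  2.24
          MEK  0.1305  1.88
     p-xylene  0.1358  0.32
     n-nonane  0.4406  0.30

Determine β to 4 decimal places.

Material balance + equilibrium reduce to Σ zᵢ(Kᵢ−1)/(1+β(Kᵢ−1)) = 0.
Check two-phase: ΣzᵢKᵢ = 1.0775 > 1 and Σzᵢ/Kᵢ = 2.0933 > 1, so g(0) = 0.0775 > 0 and g(1) = -1.0933 < 0.
Newton–Raphson from β = 0.55:
  β = 0.5500: g = -0.35555, g' = -0.9362 → β = 0.1702
  β = 0.1702: g = -0.05461, g' = -0.7423 → β = 0.0967
  β = 0.0967: g = 0.00073, g' = -0.7655 → β = 0.0976
Converged at β = 0.0976.

β = 0.0976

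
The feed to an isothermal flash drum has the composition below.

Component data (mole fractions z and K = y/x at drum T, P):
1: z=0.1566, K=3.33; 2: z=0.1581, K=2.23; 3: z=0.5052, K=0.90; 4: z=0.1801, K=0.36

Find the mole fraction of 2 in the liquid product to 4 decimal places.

x_2 = 0.0876

Iterate (Newton) starting at β = 0.59:
  β = 0.5900: g = 0.02746, g' = -0.4272 → β = 0.6543
  β = 0.6543: g = -0.00007, g' = -0.4310 → β = 0.6541
Converged at β = 0.6541.
Compositions from xᵢ = zᵢ/(1+β(Kᵢ−1)), yᵢ = Kᵢxᵢ:
  1: x = 0.0620, y = 0.2066
  2: x = 0.0876, y = 0.1954
  3: x = 0.5406, y = 0.4865
  4: x = 0.3098, y = 0.1115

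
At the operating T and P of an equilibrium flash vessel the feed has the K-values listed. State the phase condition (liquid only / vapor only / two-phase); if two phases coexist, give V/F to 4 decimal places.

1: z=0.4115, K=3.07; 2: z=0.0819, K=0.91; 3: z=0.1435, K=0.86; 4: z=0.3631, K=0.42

ΣzᵢKᵢ = 1.6137; Σzᵢ/Kᵢ = 1.2554.
Both exceed 1, so a two-phase solution exists.
Rachford–Rice: g(ψ) = Σ zᵢ(Kᵢ−1)/(1+ψ(Kᵢ−1)) = 0.
Newton iteration, ψ⁰ = 0.42:
  ψ = 0.4200: g = 0.14823, g' = -0.7219 → ψ = 0.6253
  ψ = 0.6253: g = 0.01098, g' = -0.6398 → ψ = 0.6425
Converged at ψ = 0.6425.

two-phase, V/F = 0.6425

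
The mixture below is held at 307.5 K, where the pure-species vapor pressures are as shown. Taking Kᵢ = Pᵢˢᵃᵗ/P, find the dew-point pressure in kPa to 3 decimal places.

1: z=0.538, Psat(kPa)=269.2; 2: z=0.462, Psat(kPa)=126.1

Pdew = 176.608 kPa

At the dew point ψ → 1, so Σzᵢ/Kᵢ = 1 with Kᵢ = Pᵢˢᵃᵗ/P ⇒ 1/P = Σzᵢ/Pᵢˢᵃᵗ.
1/P = 0.538/269.2 + 0.462/126.1 = 0.005662 ⇒ P = 176.608 kPa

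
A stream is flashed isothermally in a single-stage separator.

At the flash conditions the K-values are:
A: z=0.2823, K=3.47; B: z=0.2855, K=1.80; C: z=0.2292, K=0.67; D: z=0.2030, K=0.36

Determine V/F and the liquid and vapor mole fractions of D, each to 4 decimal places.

Iterate (Newton) starting at V/F = 0.5:
  V/F = 0.5000: g = 0.19348, g' = -0.6536 → V/F = 0.7960
  V/F = 0.7960: g = 0.00719, g' = -0.6554 → V/F = 0.8070
  V/F = 0.8070: g = -0.00003, g' = -0.6617 → V/F = 0.8069
Converged at V/F = 0.8069.
Compositions from xᵢ = zᵢ/(1+V/F(Kᵢ−1)), yᵢ = Kᵢxᵢ:
  A: x = 0.0943, y = 0.3273
  B: x = 0.1735, y = 0.3123
  C: x = 0.3124, y = 0.2093
  D: x = 0.4198, y = 0.1511

V/F = 0.8069, x_D = 0.4198, y_D = 0.1511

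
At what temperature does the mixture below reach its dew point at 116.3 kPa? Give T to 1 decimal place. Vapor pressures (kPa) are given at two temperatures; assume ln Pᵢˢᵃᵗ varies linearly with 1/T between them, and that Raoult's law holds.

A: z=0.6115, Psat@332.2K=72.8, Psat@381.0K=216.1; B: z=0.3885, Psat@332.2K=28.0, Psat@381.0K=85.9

Dew-point temperature: Σzᵢ·P/Pᵢˢᵃᵗ(T) = 1. Interpolate ln Pᵢˢᵃᵗ = aᵢ + bᵢ/T.
  T = 332.2 K: ΣzᵢP/Pᵢˢᵃᵗ = 2.5906
  T = 381.0 K: ΣzᵢP/Pᵢˢᵃᵗ = 0.8551
  T = 356.6 K: ΣzᵢP/Pᵢˢᵃᵗ = 1.4329
  T = 368.8 K: ΣzᵢP/Pᵢˢᵃᵗ = 1.0975
  T = 374.9 K: ΣzᵢP/Pᵢˢᵃᵗ = 0.9668
  T = 371.9 K: ΣzᵢP/Pᵢˢᵃᵗ = 1.0285
  T = 373.4 K: ΣzᵢP/Pᵢˢᵃᵗ = 0.9970
Interpolating between 371.9 K and 373.4 K gives T ≈ 373.3 K.

T = 373.3 K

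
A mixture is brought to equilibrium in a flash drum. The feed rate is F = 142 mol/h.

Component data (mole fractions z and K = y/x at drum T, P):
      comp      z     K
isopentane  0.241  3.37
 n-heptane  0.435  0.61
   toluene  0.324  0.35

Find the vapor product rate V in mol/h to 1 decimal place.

Rachford–Rice: g(β) = Σ zᵢ(Kᵢ−1)/(1+β(Kᵢ−1)) = 0.
Check two-phase: ΣzᵢKᵢ = 1.191 > 1 and Σzᵢ/Kᵢ = 1.710 > 1, so g(0) = 0.191 > 0 and g(1) = -0.710 < 0.
Iterate (Newton) starting at β = 0.37:
  β = 0.370: g = -0.1712, g' = -0.712 → β = 0.129
  β = 0.129: g = 0.0284, g' = -1.029 → β = 0.157
  β = 0.157: g = 0.0009, g' = -0.964 → β = 0.158
Converged at β = 0.158.
Then V = β·F = 0.1581·142 = 22.4 mol/h and L = F − V = 119.6 mol/h.

V = 22.4 mol/h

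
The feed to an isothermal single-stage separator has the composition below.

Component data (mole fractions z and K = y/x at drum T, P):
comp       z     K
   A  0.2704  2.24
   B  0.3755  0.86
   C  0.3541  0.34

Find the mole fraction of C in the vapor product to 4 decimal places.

y_C = 0.1280

Iterate (Newton) starting at ψ = 0.5:
  ψ = 0.5000: g = -0.19837, g' = -0.5105 → ψ = 0.1115
  ψ = 0.1115: g = -0.01108, g' = -0.5082 → ψ = 0.0896
  ψ = 0.0896: g = 0.00011, g' = -0.5185 → ψ = 0.0899
Converged at ψ = 0.0899.
Compositions from xᵢ = zᵢ/(1+ψ(Kᵢ−1)), yᵢ = Kᵢxᵢ:
  A: x = 0.2433, y = 0.5450
  B: x = 0.3803, y = 0.3270
  C: x = 0.3764, y = 0.1280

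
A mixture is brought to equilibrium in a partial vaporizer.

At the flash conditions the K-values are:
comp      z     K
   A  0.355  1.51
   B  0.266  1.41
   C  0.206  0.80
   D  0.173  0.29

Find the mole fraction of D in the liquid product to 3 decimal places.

Newton–Raphson from ψ = 0.67:
  ψ = 0.670: g = -0.0614, g' = -0.407 → ψ = 0.519
  ψ = 0.519: g = -0.0075, g' = -0.317 → ψ = 0.496
  ψ = 0.496: g = -0.0001, g' = -0.308 → ψ = 0.495
Converged at ψ = 0.495.
Compositions from xᵢ = zᵢ/(1+ψ(Kᵢ−1)), yᵢ = Kᵢxᵢ:
  A: x = 0.283, y = 0.428
  B: x = 0.221, y = 0.312
  C: x = 0.229, y = 0.183
  D: x = 0.267, y = 0.077

x_D = 0.267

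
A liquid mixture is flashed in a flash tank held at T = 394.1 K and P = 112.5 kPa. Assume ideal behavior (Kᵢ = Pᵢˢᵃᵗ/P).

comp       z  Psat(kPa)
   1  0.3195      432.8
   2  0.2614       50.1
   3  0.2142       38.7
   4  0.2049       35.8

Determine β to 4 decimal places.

Raoult's law: Kᵢ = Pᵢˢᵃᵗ/P = Pᵢˢᵃᵗ/112.5.
  K_1 = 432.8/112.5 = 3.847111, K_2 = 50.1/112.5 = 0.445333, K_3 = 38.7/112.5 = 0.344000, K_4 = 35.8/112.5 = 0.318222
Material balance + equilibrium reduce to Σ zᵢ(Kᵢ−1)/(1+β(Kᵢ−1)) = 0.
Feasibility: ΣzᵢKᵢ = 1.4845, Σzᵢ/Kᵢ = 1.9366 — both > 1, two phases present.
Newton–Raphson from β = 0.5:
  β = 0.5000: g = -0.24634, g' = -1.0183 → β = 0.2581
  β = 0.2581: g = 0.01647, g' = -1.2439 → β = 0.2713
  β = 0.2713: g = 0.00019, g' = -1.2156 → β = 0.2715
Converged at β = 0.2715.

β = 0.2715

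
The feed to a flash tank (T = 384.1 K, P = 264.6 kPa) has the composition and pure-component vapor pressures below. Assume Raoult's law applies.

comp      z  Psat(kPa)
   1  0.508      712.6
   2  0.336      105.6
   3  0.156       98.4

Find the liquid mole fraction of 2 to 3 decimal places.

x_2 = 0.499

Raoult's law: Kᵢ = Pᵢˢᵃᵗ/P = Pᵢˢᵃᵗ/264.6.
  K_1 = 712.6/264.6 = 2.69312, K_2 = 105.6/264.6 = 0.39909, K_3 = 98.4/264.6 = 0.37188
Material balance + equilibrium reduce to Σ zᵢ(Kᵢ−1)/(1+β(Kᵢ−1)) = 0.
Feasibility: ΣzᵢKᵢ = 1.560, Σzᵢ/Kᵢ = 1.450 — both > 1, two phases present.
Newton iteration, β⁰ = 0.5:
  β = 0.500: g = 0.0343, g' = -0.806 → β = 0.543
Converged at β = 0.543.
Compositions from xᵢ = zᵢ/(1+β(Kᵢ−1)), yᵢ = Kᵢxᵢ:
  1: x = 0.265, y = 0.713
  2: x = 0.499, y = 0.199
  3: x = 0.237, y = 0.088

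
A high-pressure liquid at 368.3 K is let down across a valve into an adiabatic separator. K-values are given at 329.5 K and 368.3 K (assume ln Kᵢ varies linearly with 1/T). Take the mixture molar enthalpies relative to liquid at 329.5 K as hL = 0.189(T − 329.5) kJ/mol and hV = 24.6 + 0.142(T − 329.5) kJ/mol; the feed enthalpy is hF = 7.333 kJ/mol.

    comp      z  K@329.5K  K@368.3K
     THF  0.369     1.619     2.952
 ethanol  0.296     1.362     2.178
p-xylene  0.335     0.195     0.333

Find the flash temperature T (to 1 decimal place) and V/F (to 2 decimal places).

Adiabatic flash: solve Rachford–Rice at each trial T, then check hF = ψ·hV(T) + (1−ψ)·hL(T).
  T = 329.5 K: K = (1.619, 1.362, 0.195), RR gives ψ = 0.159, H_out = 3.912 kJ/mol
  T = 368.3 K: K = (2.952, 2.178, 0.333), RR gives ψ = 0.782, H_out = 25.133 kJ/mol
  T = 348.9 K: K = (2.223, 1.745, 0.259), RR gives ψ = 0.559, H_out = 16.897 kJ/mol
  T = 339.2 K: K = (1.906, 1.547, 0.225), RR gives ψ = 0.404, H_out = 11.576 kJ/mol
  T = 334.4 K: K = (1.760, 1.454, 0.210), RR gives ψ = 0.300, H_out = 8.229 kJ/mol
  T = 331.9 K: K = (1.687, 1.407, 0.202), RR gives ψ = 0.234, H_out = 6.172 kJ/mol
  T = 333.1 K: K = (1.722, 1.429, 0.206), RR gives ψ = 0.267, H_out = 7.193 kJ/mol
Linear interpolation between T = 333.1 (H_out = 7.193) and T = 334.4 (H_out = 8.229) on hF = 7.333 gives T ≈ 333.3 K, at which ψ = 0.27.

T = 333.3 K, V/F = 0.27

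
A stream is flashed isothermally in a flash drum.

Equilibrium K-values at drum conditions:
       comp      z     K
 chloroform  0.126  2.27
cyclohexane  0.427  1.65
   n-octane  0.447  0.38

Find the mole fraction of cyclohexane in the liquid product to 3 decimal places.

x_cyclohexane = 0.354

Newton–Raphson from ψ = 0.5:
  ψ = 0.500: g = -0.0943, g' = -0.540 → ψ = 0.325
  ψ = 0.325: g = -0.0048, g' = -0.494 → ψ = 0.316
Converged at ψ = 0.316.
Compositions from xᵢ = zᵢ/(1+ψ(Kᵢ−1)), yᵢ = Kᵢxᵢ:
  chloroform: x = 0.090, y = 0.204
  cyclohexane: x = 0.354, y = 0.585
  n-octane: x = 0.556, y = 0.211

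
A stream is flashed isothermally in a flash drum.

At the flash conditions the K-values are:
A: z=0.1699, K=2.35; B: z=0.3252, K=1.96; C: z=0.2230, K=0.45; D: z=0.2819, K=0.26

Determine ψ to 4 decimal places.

Material balance + equilibrium reduce to Σ zᵢ(Kᵢ−1)/(1+ψ(Kᵢ−1)) = 0.
Check two-phase: ΣzᵢKᵢ = 1.2103 > 1 and Σzᵢ/Kᵢ = 1.8180 > 1, so g(0) = 0.2103 > 0 and g(1) = -0.8180 < 0.
Newton–Raphson from ψ = 0.39:
  ψ = 0.3900: g = -0.07197, g' = -0.7059 → ψ = 0.2880
  ψ = 0.2880: g = -0.00114, g' = -0.6890 → ψ = 0.2864
Converged at ψ = 0.2864.

ψ = 0.2864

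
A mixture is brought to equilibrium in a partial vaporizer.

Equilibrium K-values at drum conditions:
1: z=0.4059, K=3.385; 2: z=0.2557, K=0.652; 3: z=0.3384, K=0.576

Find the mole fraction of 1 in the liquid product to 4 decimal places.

x_1 = 0.1414

Material balance + equilibrium reduce to Σ zᵢ(Kᵢ−1)/(1+V/F(Kᵢ−1)) = 0.
Feasibility: ΣzᵢKᵢ = 1.7356, Σzᵢ/Kᵢ = 1.0996 — both > 1, two phases present.
Iterate (Newton) starting at V/F = 0.42:
  V/F = 0.4200: g = 0.20484, g' = -0.7088 → V/F = 0.7090
  V/F = 0.7090: g = 0.03646, g' = -0.4978 → V/F = 0.7823
  V/F = 0.7823: g = 0.00086, g' = -0.4758 → V/F = 0.7841
Converged at V/F = 0.7841.
Compositions from xᵢ = zᵢ/(1+V/F(Kᵢ−1)), yᵢ = Kᵢxᵢ:
  1: x = 0.1414, y = 0.4787
  2: x = 0.3516, y = 0.2293
  3: x = 0.5069, y = 0.2920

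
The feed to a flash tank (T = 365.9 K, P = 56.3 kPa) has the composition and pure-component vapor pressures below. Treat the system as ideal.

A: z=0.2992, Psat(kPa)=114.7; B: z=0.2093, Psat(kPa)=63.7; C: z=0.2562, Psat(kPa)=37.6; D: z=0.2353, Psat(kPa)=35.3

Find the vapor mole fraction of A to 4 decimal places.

y_A = 0.3785

Raoult's law: Kᵢ = Pᵢˢᵃᵗ/P = Pᵢˢᵃᵗ/56.3.
  K_A = 114.7/56.3 = 2.037300, K_B = 63.7/56.3 = 1.131439, K_C = 37.6/56.3 = 0.667851, K_D = 35.3/56.3 = 0.626998
Rachford–Rice: g(ψ) = Σ zᵢ(Kᵢ−1)/(1+ψ(Kᵢ−1)) = 0.
Check two-phase: ΣzᵢKᵢ = 1.1650 > 1 and Σzᵢ/Kᵢ = 1.0907 > 1, so g(0) = 0.1650 > 0 and g(1) = -0.0907 < 0.
Iterate (Newton) starting at ψ = 0.5:
  ψ = 0.5000: g = 0.02025, g' = -0.2329 → ψ = 0.5869
  ψ = 0.5869: g = 0.00038, g' = -0.2248 → ψ = 0.5886
Converged at ψ = 0.5886.
Compositions from xᵢ = zᵢ/(1+ψ(Kᵢ−1)), yᵢ = Kᵢxᵢ:
  A: x = 0.1858, y = 0.3785
  B: x = 0.1943, y = 0.2198
  C: x = 0.3185, y = 0.2127
  D: x = 0.3015, y = 0.1890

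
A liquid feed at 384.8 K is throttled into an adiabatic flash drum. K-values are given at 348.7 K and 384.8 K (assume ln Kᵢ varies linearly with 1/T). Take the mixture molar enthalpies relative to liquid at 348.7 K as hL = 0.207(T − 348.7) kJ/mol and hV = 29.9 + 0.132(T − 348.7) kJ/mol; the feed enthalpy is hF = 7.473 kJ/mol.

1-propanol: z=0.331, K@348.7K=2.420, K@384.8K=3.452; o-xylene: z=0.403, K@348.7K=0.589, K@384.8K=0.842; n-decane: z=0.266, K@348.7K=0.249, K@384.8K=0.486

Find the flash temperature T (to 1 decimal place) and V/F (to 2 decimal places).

T = 354.4 K, V/F = 0.21

Adiabatic flash: solve Rachford–Rice at each trial T, then check hF = ψ·hV(T) + (1−ψ)·hL(T).
  T = 348.7 K: K = (2.420, 0.589, 0.249), RR gives ψ = 0.131, H_out = 3.904 kJ/mol
  T = 384.8 K: K = (3.452, 0.842, 0.486), RR gives ψ = 0.730, H_out = 27.329 kJ/mol
  T = 366.8 K: K = (2.917, 0.711, 0.354), RR gives ψ = 0.393, H_out = 14.968 kJ/mol
  T = 357.8 K: K = (2.665, 0.649, 0.298), RR gives ψ = 0.261, H_out = 9.506 kJ/mol
  T = 353.2 K: K = (2.540, 0.618, 0.273), RR gives ψ = 0.195, H_out = 6.708 kJ/mol
  T = 355.5 K: K = (2.602, 0.634, 0.285), RR gives ψ = 0.228, H_out = 8.113 kJ/mol
  T = 354.4 K: K = (2.572, 0.626, 0.279), RR gives ψ = 0.213, H_out = 7.443 kJ/mol
Linear interpolation between T = 354.4 (H_out = 7.443) and T = 355.5 (H_out = 8.113) on hF = 7.473 gives T ≈ 354.4 K, at which ψ = 0.21.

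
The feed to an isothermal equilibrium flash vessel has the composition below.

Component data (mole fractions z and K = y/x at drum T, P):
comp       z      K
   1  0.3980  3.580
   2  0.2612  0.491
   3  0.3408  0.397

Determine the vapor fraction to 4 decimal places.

ψ = 0.4728

Material balance + equilibrium reduce to Σ zᵢ(Kᵢ−1)/(1+ψ(Kᵢ−1)) = 0.
g(0) = ΣzᵢKᵢ − 1 = 0.6884 and g(1) = 1 − Σzᵢ/Kᵢ = -0.5016, so a root lies in (0, 1).
Newton–Raphson from ψ = 0.5:
  ψ = 0.5000: g = -0.02414, g' = -0.8809 → ψ = 0.4726
  ψ = 0.4726: g = 0.00022, g' = -0.8976 → ψ = 0.4728
Converged at ψ = 0.4728.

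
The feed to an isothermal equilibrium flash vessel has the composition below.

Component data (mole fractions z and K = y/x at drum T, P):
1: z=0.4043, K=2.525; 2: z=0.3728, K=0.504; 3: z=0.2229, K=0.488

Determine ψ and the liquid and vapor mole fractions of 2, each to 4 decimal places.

Newton–Raphson from ψ = 0.36:
  ψ = 0.3600: g = 0.03302, g' = -0.6156 → ψ = 0.4136
  ψ = 0.4136: g = 0.00065, g' = -0.5928 → ψ = 0.4147
Converged at ψ = 0.4147.
Compositions from xᵢ = zᵢ/(1+ψ(Kᵢ−1)), yᵢ = Kᵢxᵢ:
  1: x = 0.2477, y = 0.6254
  2: x = 0.4693, y = 0.2366
  3: x = 0.2830, y = 0.1381

ψ = 0.4147, x_2 = 0.4693, y_2 = 0.2366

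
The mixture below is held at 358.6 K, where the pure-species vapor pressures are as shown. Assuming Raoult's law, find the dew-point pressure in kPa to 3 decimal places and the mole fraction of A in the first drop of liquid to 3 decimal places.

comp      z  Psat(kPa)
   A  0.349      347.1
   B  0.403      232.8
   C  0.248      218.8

At the dew point ψ → 1, so Σzᵢ/Kᵢ = 1 with Kᵢ = Pᵢˢᵃᵗ/P ⇒ 1/P = Σzᵢ/Pᵢˢᵃᵗ.
1/P = 0.349/347.1 + 0.403/232.8 + 0.248/218.8 = 0.003870 ⇒ P = 258.396 kPa
xᵢ = zᵢP/Pᵢˢᵃᵗ ⇒ x_A = 0.349·258.396/347.1 = 0.260

Pdew = 258.396 kPa, x_A = 0.260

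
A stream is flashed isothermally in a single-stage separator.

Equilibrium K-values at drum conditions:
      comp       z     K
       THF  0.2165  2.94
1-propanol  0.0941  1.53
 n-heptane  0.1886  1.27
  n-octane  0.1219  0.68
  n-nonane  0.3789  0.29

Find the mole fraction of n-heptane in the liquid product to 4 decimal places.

Rachford–Rice: g(β) = Σ zᵢ(Kᵢ−1)/(1+β(Kᵢ−1)) = 0.
Feasibility: ΣzᵢKᵢ = 1.2128, Σzᵢ/Kᵢ = 1.7695 — both > 1, two phases present.
Iterate (Newton) starting at β = 0.5:
  β = 0.5000: g = -0.16603, g' = -0.7140 → β = 0.2675
  β = 0.2675: g = -0.00703, g' = -0.6914 → β = 0.2573
Converged at β = 0.2573.
Compositions from xᵢ = zᵢ/(1+β(Kᵢ−1)), yᵢ = Kᵢxᵢ:
  THF: x = 0.1444, y = 0.4246
  1-propanol: x = 0.0828, y = 0.1267
  n-heptane: x = 0.1763, y = 0.2240
  n-octane: x = 0.1328, y = 0.0903
  n-nonane: x = 0.4636, y = 0.1344

x_n-heptane = 0.1763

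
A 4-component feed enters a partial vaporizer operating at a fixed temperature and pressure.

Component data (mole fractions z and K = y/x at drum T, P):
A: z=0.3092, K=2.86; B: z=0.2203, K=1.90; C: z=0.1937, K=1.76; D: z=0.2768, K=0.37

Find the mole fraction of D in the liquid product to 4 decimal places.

x_D = 0.6498

Newton iteration, ψ⁰ = 0.5:
  ψ = 0.5000: g = 0.28682, g' = -0.6649 → ψ = 0.9314
  ψ = 0.9314: g = -0.01744, g' = -0.8778 → ψ = 0.9115
  ψ = 0.9115: g = -0.00032, g' = -0.8462 → ψ = 0.9111
Converged at ψ = 0.9111.
Compositions from xᵢ = zᵢ/(1+ψ(Kᵢ−1)), yᵢ = Kᵢxᵢ:
  A: x = 0.1147, y = 0.3282
  B: x = 0.1210, y = 0.2300
  C: x = 0.1145, y = 0.2014
  D: x = 0.6498, y = 0.2404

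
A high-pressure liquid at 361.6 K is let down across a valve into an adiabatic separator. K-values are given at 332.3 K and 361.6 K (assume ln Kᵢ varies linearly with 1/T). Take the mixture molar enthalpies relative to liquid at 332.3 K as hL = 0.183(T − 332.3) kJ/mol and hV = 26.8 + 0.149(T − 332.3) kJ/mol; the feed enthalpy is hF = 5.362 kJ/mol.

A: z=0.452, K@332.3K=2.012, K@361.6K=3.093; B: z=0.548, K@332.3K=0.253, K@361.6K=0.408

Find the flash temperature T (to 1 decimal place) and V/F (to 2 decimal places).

T = 337.6 K, V/F = 0.16

Adiabatic flash: solve Rachford–Rice at each trial T, then check hF = ψ·hV(T) + (1−ψ)·hL(T).
  T = 332.3 K: K = (2.012, 0.253), RR gives ψ = 0.064, H_out = 1.704 kJ/mol
  T = 361.6 K: K = (3.093, 0.408), RR gives ψ = 0.502, H_out = 18.307 kJ/mol
  T = 347.0 K: K = (2.519, 0.325), RR gives ψ = 0.309, H_out = 10.810 kJ/mol
  T = 339.6 K: K = (2.255, 0.287), RR gives ψ = 0.198, H_out = 6.580 kJ/mol
  T = 336.0 K: K = (2.133, 0.270), RR gives ψ = 0.136, H_out = 4.292 kJ/mol
  T = 337.8 K: K = (2.194, 0.278), RR gives ψ = 0.167, H_out = 5.460 kJ/mol
Linear interpolation between T = 336.0 (H_out = 4.292) and T = 337.8 (H_out = 5.460) on hF = 5.362 gives T ≈ 337.6 K, at which ψ = 0.16.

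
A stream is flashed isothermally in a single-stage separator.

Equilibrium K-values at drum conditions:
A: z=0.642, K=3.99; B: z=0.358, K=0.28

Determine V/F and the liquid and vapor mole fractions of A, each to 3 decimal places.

Rachford–Rice: g(V/F) = Σ zᵢ(Kᵢ−1)/(1+V/F(Kᵢ−1)) = 0.
g(0) = ΣzᵢKᵢ − 1 = 1.662 and g(1) = 1 − Σzᵢ/Kᵢ = -0.439, so a root lies in (0, 1).
Binary case is linear: z₁(K₁−1)(1+V/F(K₂−1)) + z₂(K₂−1)(1+V/F(K₁−1)) = 0
⇒ V/F = [z₁(K₁−1)+z₂(K₂−1)] / [−(K₁−1)(K₂−1)] = 1.6618/2.1528 = 0.772
Compositions from xᵢ = zᵢ/(1+V/F(Kᵢ−1)), yᵢ = Kᵢxᵢ:
  A: x = 0.194, y = 0.774
  B: x = 0.806, y = 0.226

V/F = 0.772, x_A = 0.194, y_A = 0.774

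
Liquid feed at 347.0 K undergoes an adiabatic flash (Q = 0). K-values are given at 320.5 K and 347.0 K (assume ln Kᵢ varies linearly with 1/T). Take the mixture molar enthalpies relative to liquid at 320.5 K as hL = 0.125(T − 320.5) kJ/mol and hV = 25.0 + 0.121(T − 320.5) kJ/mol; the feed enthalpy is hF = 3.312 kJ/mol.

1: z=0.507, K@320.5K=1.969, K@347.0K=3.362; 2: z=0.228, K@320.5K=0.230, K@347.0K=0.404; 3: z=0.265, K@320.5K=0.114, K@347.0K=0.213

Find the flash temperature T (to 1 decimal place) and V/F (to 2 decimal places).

Adiabatic flash: solve Rachford–Rice at each trial T, then check hF = ψ·hV(T) + (1−ψ)·hL(T).
  T = 320.5 K: K = (1.969, 0.230, 0.114), RR gives ψ = 0.100, H_out = 2.502 kJ/mol
  T = 347.0 K: K = (3.362, 0.404, 0.213), RR gives ψ = 0.510, H_out = 16.000 kJ/mol
  T = 333.8 K: K = (2.603, 0.309, 0.158), RR gives ψ = 0.347, H_out = 10.309 kJ/mol
  T = 327.1 K: K = (2.268, 0.267, 0.134), RR gives ψ = 0.241, H_out = 6.832 kJ/mol
  T = 323.8 K: K = (2.115, 0.248, 0.124), RR gives ψ = 0.176, H_out = 4.820 kJ/mol
  T = 322.1 K: K = (2.039, 0.239, 0.119), RR gives ψ = 0.139, H_out = 3.671 kJ/mol
Linear interpolation between T = 320.5 (H_out = 2.502) and T = 322.1 (H_out = 3.671) on hF = 3.312 gives T ≈ 321.6 K, at which ψ = 0.13.

T = 321.6 K, V/F = 0.13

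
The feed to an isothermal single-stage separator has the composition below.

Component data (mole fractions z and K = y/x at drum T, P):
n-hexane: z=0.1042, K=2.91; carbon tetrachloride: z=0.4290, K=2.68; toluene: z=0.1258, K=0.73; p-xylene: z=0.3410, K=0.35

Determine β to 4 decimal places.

Let β = V/F and solve Σ zᵢ(Kᵢ−1)/(1+β(Kᵢ−1)) = 0.
Check two-phase: ΣzᵢKᵢ = 1.6641 > 1 and Σzᵢ/Kᵢ = 1.3425 > 1, so g(0) = 0.6641 > 0 and g(1) = -0.3425 < 0.
Iterate (Newton) starting at β = 0.5:
  β = 0.5000: g = 0.12586, g' = -0.7856 → β = 0.6602
  β = 0.6602: g = 0.00012, g' = -0.8022 → β = 0.6604
Converged at β = 0.6604.

β = 0.6604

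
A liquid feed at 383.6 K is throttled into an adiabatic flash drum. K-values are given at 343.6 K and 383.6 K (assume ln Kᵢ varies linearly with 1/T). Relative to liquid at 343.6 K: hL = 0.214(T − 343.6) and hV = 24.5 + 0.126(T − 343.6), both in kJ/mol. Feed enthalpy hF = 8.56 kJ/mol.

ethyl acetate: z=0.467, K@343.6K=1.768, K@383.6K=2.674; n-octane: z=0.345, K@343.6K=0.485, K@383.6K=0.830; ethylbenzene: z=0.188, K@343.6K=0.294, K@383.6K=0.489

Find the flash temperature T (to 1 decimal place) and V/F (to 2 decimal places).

T = 351.1 K, V/F = 0.29

Adiabatic flash: solve Rachford–Rice at each trial T, then check hF = ψ·hV(T) + (1−ψ)·hL(T).
  T = 343.6 K: K = (1.768, 0.485, 0.294), RR gives ψ = 0.107, H_out = 2.611 kJ/mol
  T = 383.6 K: K = (2.674, 0.830, 0.489), RR gives ψ = 1.000, H_out = 29.540 kJ/mol
  T = 363.6 K: K = (2.199, 0.644, 0.385), RR gives ψ = 0.571, H_out = 17.254 kJ/mol
  T = 353.6 K: K = (1.978, 0.561, 0.338), RR gives ψ = 0.348, H_out = 10.367 kJ/mol
  T = 348.6 K: K = (1.872, 0.522, 0.315), RR gives ψ = 0.232, H_out = 6.659 kJ/mol
  T = 351.1 K: K = (1.924, 0.541, 0.326), RR gives ψ = 0.291, H_out = 8.546 kJ/mol
  T = 352.4 K: K = (1.952, 0.552, 0.332), RR gives ψ = 0.321, H_out = 9.500 kJ/mol
Linear interpolation between T = 351.1 (H_out = 8.546) and T = 352.4 (H_out = 9.500) on hF = 8.56 gives T ≈ 351.1 K, at which ψ = 0.29.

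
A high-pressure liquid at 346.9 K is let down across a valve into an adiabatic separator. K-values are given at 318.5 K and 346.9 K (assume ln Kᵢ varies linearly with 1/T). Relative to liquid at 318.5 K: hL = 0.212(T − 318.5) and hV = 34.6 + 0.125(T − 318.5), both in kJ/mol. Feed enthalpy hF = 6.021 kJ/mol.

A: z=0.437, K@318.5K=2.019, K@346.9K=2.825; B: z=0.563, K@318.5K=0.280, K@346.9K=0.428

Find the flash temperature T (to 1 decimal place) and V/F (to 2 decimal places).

T = 323.8 K, V/F = 0.14

Adiabatic flash: solve Rachford–Rice at each trial T, then check hF = ψ·hV(T) + (1−ψ)·hL(T).
  T = 318.5 K: K = (2.019, 0.280), RR gives ψ = 0.054, H_out = 1.884 kJ/mol
  T = 346.9 K: K = (2.825, 0.428), RR gives ψ = 0.455, H_out = 20.655 kJ/mol
  T = 332.7 K: K = (2.405, 0.349), RR gives ψ = 0.271, H_out = 12.053 kJ/mol
  T = 325.6 K: K = (2.208, 0.314), RR gives ψ = 0.170, H_out = 7.299 kJ/mol
  T = 322.1 K: K = (2.114, 0.297), RR gives ψ = 0.116, H_out = 4.735 kJ/mol
  T = 323.9 K: K = (2.162, 0.305), RR gives ψ = 0.144, H_out = 6.076 kJ/mol
Linear interpolation between T = 322.1 (H_out = 4.735) and T = 323.9 (H_out = 6.076) on hF = 6.021 gives T ≈ 323.8 K, at which ψ = 0.14.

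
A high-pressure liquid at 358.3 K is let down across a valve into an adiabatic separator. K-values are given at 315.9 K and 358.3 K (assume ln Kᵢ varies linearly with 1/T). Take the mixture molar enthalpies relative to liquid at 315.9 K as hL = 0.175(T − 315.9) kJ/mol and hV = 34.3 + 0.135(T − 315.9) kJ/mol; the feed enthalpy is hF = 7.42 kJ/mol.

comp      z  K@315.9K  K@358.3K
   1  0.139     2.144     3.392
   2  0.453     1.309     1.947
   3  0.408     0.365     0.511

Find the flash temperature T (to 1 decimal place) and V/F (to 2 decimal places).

T = 319.5 K, V/F = 0.20

Adiabatic flash: solve Rachford–Rice at each trial T, then check hF = ψ·hV(T) + (1−ψ)·hL(T).
  T = 315.9 K: K = (2.144, 1.309, 0.365), RR gives ψ = 0.105, H_out = 3.597 kJ/mol
  T = 358.3 K: K = (3.392, 1.947, 0.511), RR gives ψ = 0.862, H_out = 35.517 kJ/mol
  T = 337.1 K: K = (2.736, 1.616, 0.436), RR gives ψ = 0.547, H_out = 22.025 kJ/mol
  T = 326.5 K: K = (2.432, 1.460, 0.400), RR gives ψ = 0.355, H_out = 13.888 kJ/mol
  T = 321.2 K: K = (2.286, 1.384, 0.383), RR gives ψ = 0.240, H_out = 9.100 kJ/mol
  T = 318.5 K: K = (2.213, 1.345, 0.374), RR gives ψ = 0.174, H_out = 6.400 kJ/mol
  T = 319.9 K: K = (2.250, 1.365, 0.378), RR gives ψ = 0.209, H_out = 7.825 kJ/mol
Linear interpolation between T = 318.5 (H_out = 6.400) and T = 319.9 (H_out = 7.825) on hF = 7.42 gives T ≈ 319.5 K, at which ψ = 0.20.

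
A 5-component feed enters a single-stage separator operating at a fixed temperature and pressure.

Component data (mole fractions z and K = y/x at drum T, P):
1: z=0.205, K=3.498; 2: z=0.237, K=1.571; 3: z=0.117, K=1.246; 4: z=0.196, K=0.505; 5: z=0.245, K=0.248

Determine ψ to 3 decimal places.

Let ψ = V/F and solve Σ zᵢ(Kᵢ−1)/(1+ψ(Kᵢ−1)) = 0.
g(0) = ΣzᵢKᵢ − 1 = 0.395 and g(1) = 1 − Σzᵢ/Kᵢ = -0.679, so a root lies in (0, 1).
Newton–Raphson from ψ = 0.5:
  ψ = 0.500: g = -0.0656, g' = -0.746 → ψ = 0.412
  ψ = 0.412: g = -0.0008, g' = -0.734 → ψ = 0.411
Converged at ψ = 0.411.

ψ = 0.411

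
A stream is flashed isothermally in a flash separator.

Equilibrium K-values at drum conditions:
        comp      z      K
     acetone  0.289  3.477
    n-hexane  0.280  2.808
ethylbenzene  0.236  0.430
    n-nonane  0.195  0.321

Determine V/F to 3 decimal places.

V/F = 0.710

Rachford–Rice: g(V/F) = Σ zᵢ(Kᵢ−1)/(1+V/F(Kᵢ−1)) = 0.
g(0) = ΣzᵢKᵢ − 1 = 0.955 and g(1) = 1 − Σzᵢ/Kᵢ = -0.339, so a root lies in (0, 1).
Iterate (Newton) starting at V/F = 0.66:
  V/F = 0.660: g = 0.0469, g' = -0.938 → V/F = 0.710
Converged at V/F = 0.710.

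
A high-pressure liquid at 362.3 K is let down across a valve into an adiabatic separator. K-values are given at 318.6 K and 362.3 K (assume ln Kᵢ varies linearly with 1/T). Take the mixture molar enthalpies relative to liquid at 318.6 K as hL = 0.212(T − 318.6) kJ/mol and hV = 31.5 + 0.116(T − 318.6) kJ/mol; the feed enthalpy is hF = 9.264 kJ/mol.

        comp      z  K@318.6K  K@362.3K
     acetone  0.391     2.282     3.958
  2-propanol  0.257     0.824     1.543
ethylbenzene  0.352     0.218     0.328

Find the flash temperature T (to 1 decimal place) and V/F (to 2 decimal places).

Adiabatic flash: solve Rachford–Rice at each trial T, then check hF = ψ·hV(T) + (1−ψ)·hL(T).
  T = 318.6 K: K = (2.282, 0.824, 0.218), RR gives ψ = 0.236, H_out = 7.437 kJ/mol
  T = 362.3 K: K = (3.958, 1.543, 0.328), RR gives ψ = 0.732, H_out = 29.243 kJ/mol
  T = 340.5 K: K = (3.061, 1.151, 0.271), RR gives ψ = 0.533, H_out = 20.324 kJ/mol
  T = 329.6 K: K = (2.658, 0.980, 0.244), RR gives ψ = 0.404, H_out = 14.630 kJ/mol
  T = 324.1 K: K = (2.466, 0.900, 0.231), RR gives ψ = 0.326, H_out = 11.261 kJ/mol
  T = 321.4 K: K = (2.375, 0.862, 0.225), RR gives ψ = 0.284, H_out = 9.448 kJ/mol
  T = 320.0 K: K = (2.328, 0.843, 0.221), RR gives ψ = 0.260, H_out = 8.460 kJ/mol
Linear interpolation between T = 320.0 (H_out = 8.460) and T = 321.4 (H_out = 9.448) on hF = 9.264 gives T ≈ 321.1 K, at which ψ = 0.28.

T = 321.1 K, V/F = 0.28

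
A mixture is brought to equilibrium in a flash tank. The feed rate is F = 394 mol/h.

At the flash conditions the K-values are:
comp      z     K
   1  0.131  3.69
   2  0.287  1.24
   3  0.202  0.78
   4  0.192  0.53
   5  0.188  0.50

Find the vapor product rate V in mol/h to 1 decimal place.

V = 114.7 mol/h

Iterate (Newton) starting at V/F = 0.37:
  V/F = 0.370: g = -0.0331, g' = -0.397 → V/F = 0.287
  V/F = 0.287: g = 0.0020, g' = -0.449 → V/F = 0.291
Converged at V/F = 0.291.
Then V = V/F·F = 0.2911·394 = 114.7 mol/h and L = F − V = 279.3 mol/h.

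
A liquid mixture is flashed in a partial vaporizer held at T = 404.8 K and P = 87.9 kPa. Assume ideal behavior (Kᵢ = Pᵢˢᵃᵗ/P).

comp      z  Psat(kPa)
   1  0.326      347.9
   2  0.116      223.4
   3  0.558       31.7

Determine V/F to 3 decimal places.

Raoult's law: Kᵢ = Pᵢˢᵃᵗ/P = Pᵢˢᵃᵗ/87.9.
  K_1 = 347.9/87.9 = 3.95791, K_2 = 223.4/87.9 = 2.54152, K_3 = 31.7/87.9 = 0.36064
Material balance + equilibrium reduce to Σ zᵢ(Kᵢ−1)/(1+V/F(Kᵢ−1)) = 0.
g(0) = ΣzᵢKᵢ − 1 = 0.786 and g(1) = 1 − Σzᵢ/Kᵢ = -0.675, so a root lies in (0, 1).
Newton iteration, V/F⁰ = 0.5:
  V/F = 0.500: g = -0.0344, g' = -1.045 → V/F = 0.467
Converged at V/F = 0.467.

V/F = 0.467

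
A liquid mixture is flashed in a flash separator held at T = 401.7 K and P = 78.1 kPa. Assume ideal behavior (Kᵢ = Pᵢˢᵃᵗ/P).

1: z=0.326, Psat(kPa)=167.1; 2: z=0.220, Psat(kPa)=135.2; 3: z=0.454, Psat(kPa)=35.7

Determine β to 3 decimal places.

β = 0.533

Raoult's law: Kᵢ = Pᵢˢᵃᵗ/P = Pᵢˢᵃᵗ/78.1.
  K_1 = 167.1/78.1 = 2.13956, K_2 = 135.2/78.1 = 1.73111, K_3 = 35.7/78.1 = 0.45711
Newton iteration, β⁰ = 0.46:
  β = 0.460: g = 0.0356, g' = -0.486 → β = 0.533
Converged at β = 0.533.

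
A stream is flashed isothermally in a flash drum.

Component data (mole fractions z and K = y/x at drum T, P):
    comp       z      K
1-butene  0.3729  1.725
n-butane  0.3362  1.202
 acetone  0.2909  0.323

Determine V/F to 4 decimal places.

Rachford–Rice: g(V/F) = Σ zᵢ(Kᵢ−1)/(1+V/F(Kᵢ−1)) = 0.
g(0) = ΣzᵢKᵢ − 1 = 0.1413 and g(1) = 1 − Σzᵢ/Kᵢ = -0.3965, so a root lies in (0, 1).
Iterate (Newton) starting at V/F = 0.58:
  V/F = 0.5800: g = -0.07315, g' = -0.4696 → V/F = 0.4242
  V/F = 0.4242: g = -0.00697, g' = -0.3887 → V/F = 0.4063
  V/F = 0.4063: g = -0.00006, g' = -0.3824 → V/F = 0.4061
Converged at V/F = 0.4061.

V/F = 0.4061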